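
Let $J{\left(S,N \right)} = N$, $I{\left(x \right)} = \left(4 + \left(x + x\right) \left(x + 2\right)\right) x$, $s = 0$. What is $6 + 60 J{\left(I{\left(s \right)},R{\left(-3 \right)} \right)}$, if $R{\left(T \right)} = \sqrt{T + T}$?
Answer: $6 + 60 i \sqrt{6} \approx 6.0 + 146.97 i$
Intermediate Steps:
$I{\left(x \right)} = x \left(4 + 2 x \left(2 + x\right)\right)$ ($I{\left(x \right)} = \left(4 + 2 x \left(2 + x\right)\right) x = x \left(4 + 2 x \left(2 + x\right)\right)$)
$R{\left(T \right)} = \sqrt{2} \sqrt{T}$ ($R{\left(T \right)} = \sqrt{2 T} = \sqrt{2} \sqrt{T}$)
$6 + 60 J{\left(I{\left(s \right)},R{\left(-3 \right)} \right)} = 6 + 60 \sqrt{2} \sqrt{-3} = 6 + 60 \sqrt{2} i \sqrt{3} = 6 + 60 i \sqrt{6}$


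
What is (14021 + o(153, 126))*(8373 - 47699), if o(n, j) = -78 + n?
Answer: -554339296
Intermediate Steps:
(14021 + o(153, 126))*(8373 - 47699) = (14021 + (-78 + 153))*(8373 - 47699) = (14021 + 75)*(-39326) = 14096*(-39326) = -554339296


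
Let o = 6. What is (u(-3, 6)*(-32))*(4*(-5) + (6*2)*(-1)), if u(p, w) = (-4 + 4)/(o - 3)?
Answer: 0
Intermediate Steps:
u(p, w) = 0 (u(p, w) = (-4 + 4)/(6 - 3) = 0/3 = 0*(1/3) = 0)
(u(-3, 6)*(-32))*(4*(-5) + (6*2)*(-1)) = (0*(-32))*(4*(-5) + (6*2)*(-1)) = 0*(-20 + 12*(-1)) = 0*(-20 - 12) = 0*(-32) = 0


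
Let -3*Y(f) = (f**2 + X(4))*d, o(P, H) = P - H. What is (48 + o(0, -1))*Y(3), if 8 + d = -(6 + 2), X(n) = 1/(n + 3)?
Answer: 7168/3 ≈ 2389.3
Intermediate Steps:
X(n) = 1/(3 + n)
d = -16 (d = -8 - (6 + 2) = -8 - 1*8 = -8 - 8 = -16)
Y(f) = 16/21 + 16*f**2/3 (Y(f) = -(f**2 + 1/(3 + 4))*(-16)/3 = -(f**2 + 1/7)*(-16)/3 = -(1/7 + f**2)*(-16)/3 = -(-16/7 - 16*f**2)/3 = 16/21 + 16*f**2/3)
(48 + o(0, -1))*Y(3) = (48 + (0 - 1*(-1)))*(16/21 + (16/3)*3**2) = (48 + (0 + 1))*(16/21 + (16/3)*9) = (48 + 1)*(16/21 + 48) = 49*(1024/21) = 7168/3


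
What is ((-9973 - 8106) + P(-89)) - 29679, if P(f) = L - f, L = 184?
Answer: -47485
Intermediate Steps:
P(f) = 184 - f
((-9973 - 8106) + P(-89)) - 29679 = ((-9973 - 8106) + (184 - 1*(-89))) - 29679 = (-18079 + (184 + 89)) - 29679 = (-18079 + 273) - 29679 = -17806 - 29679 = -47485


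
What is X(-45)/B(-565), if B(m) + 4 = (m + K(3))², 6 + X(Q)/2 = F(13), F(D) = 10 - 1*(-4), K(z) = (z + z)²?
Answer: 16/279837 ≈ 5.7176e-5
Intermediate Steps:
K(z) = 4*z² (K(z) = (2*z)² = 4*z²)
F(D) = 14 (F(D) = 10 + 4 = 14)
X(Q) = 16 (X(Q) = -12 + 2*14 = -12 + 28 = 16)
B(m) = -4 + (36 + m)² (B(m) = -4 + (m + 4*3²)² = -4 + (m + 4*9)² = -4 + (m + 36)² = -4 + (36 + m)²)
X(-45)/B(-565) = 16/(-4 + (36 - 565)²) = 16/(-4 + (-529)²) = 16/(-4 + 279841) = 16/279837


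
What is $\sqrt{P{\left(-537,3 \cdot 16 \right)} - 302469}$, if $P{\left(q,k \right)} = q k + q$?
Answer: $i \sqrt{328782} \approx 573.4 i$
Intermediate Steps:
$P{\left(q,k \right)} = q + k q$ ($P{\left(q,k \right)} = k q + q = q + k q$)
$\sqrt{P{\left(-537,3 \cdot 16 \right)} - 302469} = \sqrt{- 537 \left(1 + 3 \cdot 16\right) - 302469} = \sqrt{- 537 \left(1 + 48\right) - 302469} = \sqrt{\left(-537\right) 49 - 302469} = \sqrt{-26313 - 302469} = \sqrt{-328782} = i \sqrt{328782}$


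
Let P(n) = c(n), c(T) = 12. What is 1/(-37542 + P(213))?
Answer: -1/37530 ≈ -2.6645e-5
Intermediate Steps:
P(n) = 12
1/(-37542 + P(213)) = 1/(-37542 + 12) = 1/(-37530) = -1/37530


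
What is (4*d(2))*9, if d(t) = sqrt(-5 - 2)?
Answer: 36*I*sqrt(7) ≈ 95.247*I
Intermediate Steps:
d(t) = I*sqrt(7) (d(t) = sqrt(-7) = I*sqrt(7))
(4*d(2))*9 = (4*(I*sqrt(7)))*9 = (4*I*sqrt(7))*9 = 36*I*sqrt(7)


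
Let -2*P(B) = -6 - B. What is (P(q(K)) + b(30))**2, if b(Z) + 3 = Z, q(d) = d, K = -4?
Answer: 784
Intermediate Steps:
P(B) = 3 + B/2 (P(B) = -(-6 - B)/2 = 3 + B/2)
b(Z) = -3 + Z
(P(q(K)) + b(30))**2 = ((3 + (1/2)*(-4)) + (-3 + 30))**2 = ((3 - 2) + 27)**2 = (1 + 27)**2 = 28**2 = 784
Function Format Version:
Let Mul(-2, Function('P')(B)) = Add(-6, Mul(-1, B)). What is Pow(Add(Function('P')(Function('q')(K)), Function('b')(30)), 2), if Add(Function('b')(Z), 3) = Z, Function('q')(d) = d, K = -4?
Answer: 784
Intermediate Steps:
Function('P')(B) = Add(3, Mul(Rational(1, 2), B)) (Function('P')(B) = Mul(Rational(-1, 2), Add(-6, Mul(-1, B))) = Add(3, Mul(Rational(1, 2), B)))
Function('b')(Z) = Add(-3, Z)
Pow(Add(Function('P')(Function('q')(K)), Function('b')(30)), 2) = Pow(Add(Add(3, Mul(Rational(1, 2), -4)), Add(-3, 30)), 2) = Pow(Add(Add(3, -2), 27), 2) = Pow(Add(1, 27), 2) = Pow(28, 2) = 784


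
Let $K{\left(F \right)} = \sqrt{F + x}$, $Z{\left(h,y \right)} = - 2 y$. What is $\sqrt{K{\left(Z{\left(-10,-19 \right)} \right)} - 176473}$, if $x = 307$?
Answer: $\sqrt{-176473 + \sqrt{345}} \approx 420.06 i$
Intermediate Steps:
$K{\left(F \right)} = \sqrt{307 + F}$ ($K{\left(F \right)} = \sqrt{F + 307} = \sqrt{307 + F}$)
$\sqrt{K{\left(Z{\left(-10,-19 \right)} \right)} - 176473} = \sqrt{\sqrt{307 - -38} - 176473} = \sqrt{\sqrt{307 + 38} - 176473} = \sqrt{\sqrt{345} - 176473} = \sqrt{-176473 + \sqrt{345}}$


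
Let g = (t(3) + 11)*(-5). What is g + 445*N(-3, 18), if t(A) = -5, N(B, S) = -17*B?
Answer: 22665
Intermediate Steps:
g = -30 (g = (-5 + 11)*(-5) = 6*(-5) = -30)
g + 445*N(-3, 18) = -30 + 445*(-17*(-3)) = -30 + 445*51 = -30 + 22695 = 22665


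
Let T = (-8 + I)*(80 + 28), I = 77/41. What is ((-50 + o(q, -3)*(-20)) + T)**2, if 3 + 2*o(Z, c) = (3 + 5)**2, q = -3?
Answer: 2934172224/1681 ≈ 1.7455e+6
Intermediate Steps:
I = 77/41 (I = 77*(1/41) = 77/41 ≈ 1.8780)
o(Z, c) = 61/2 (o(Z, c) = -3/2 + (3 + 5)**2/2 = -3/2 + (1/2)*8**2 = -3/2 + (1/2)*64 = -3/2 + 32 = 61/2)
T = -27108/41 (T = (-8 + 77/41)*(80 + 28) = -251/41*108 = -27108/41 ≈ -661.17)
((-50 + o(q, -3)*(-20)) + T)**2 = ((-50 + (61/2)*(-20)) - 27108/41)**2 = ((-50 - 610) - 27108/41)**2 = (-660 - 27108/41)**2 = (-54168/41)**2 = 2934172224/1681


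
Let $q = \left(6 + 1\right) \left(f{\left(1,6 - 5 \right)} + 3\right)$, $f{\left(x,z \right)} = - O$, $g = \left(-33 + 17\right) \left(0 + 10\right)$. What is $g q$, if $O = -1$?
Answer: $-4480$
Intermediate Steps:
$g = -160$ ($g = \left(-16\right) 10 = -160$)
$f{\left(x,z \right)} = 1$ ($f{\left(x,z \right)} = \left(-1\right) \left(-1\right) = 1$)
$q = 28$ ($q = \left(6 + 1\right) \left(1 + 3\right) = 7 \cdot 4 = 28$)
$g q = \left(-160\right) 28 = -4480$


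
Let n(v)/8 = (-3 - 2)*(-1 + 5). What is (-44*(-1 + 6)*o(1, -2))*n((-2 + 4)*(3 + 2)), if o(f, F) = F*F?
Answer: 140800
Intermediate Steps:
n(v) = -160 (n(v) = 8*((-3 - 2)*(-1 + 5)) = 8*(-5*4) = 8*(-20) = -160)
o(f, F) = F**2
(-44*(-1 + 6)*o(1, -2))*n((-2 + 4)*(3 + 2)) = -44*(-1 + 6)*(-2)**2*(-160) = -220*4*(-160) = -44*20*(-160) = -880*(-160) = 140800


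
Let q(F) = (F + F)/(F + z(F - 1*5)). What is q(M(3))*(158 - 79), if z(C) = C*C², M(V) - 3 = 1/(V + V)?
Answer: -108072/647 ≈ -167.04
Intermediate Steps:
M(V) = 3 + 1/(2*V) (M(V) = 3 + 1/(V + V) = 3 + 1/(2*V))
z(C) = C³
q(F) = 2*F/(F + (-5 + F)³) (q(F) = (F + F)/(F + (F - 1*5)³) = (2*F)/(F + (F - 5)³) = (2*F)/(F + (-5 + F)³) = 2*F/(F + (-5 + F)³))
q(M(3))*(158 - 79) = (2*(3 + (½)/3)/((3 + (½)/3) + (-5 + (3 + (½)/3))³))*(158 - 79) = (2*(3 + (½)*(⅓))/((3 + (½)*(⅓)) + (-5 + (3 + (½)*(⅓)))³))*79 = (2*(3 + ⅙)/((3 + ⅙) + (-5 + (3 + ⅙))³))*79 = (2*(19/6)/(19/6 + (-5 + 19/6)³))*79 = (2*(19/6)/(19/6 + (-11/6)³))*79 = (2*(19/6)/(19/6 - 1331/216))*79 = (2*(19/6)/(-647/216))*79 = (2*(19/6)*(-216/647))*79 = -1368/647*79 = -108072/647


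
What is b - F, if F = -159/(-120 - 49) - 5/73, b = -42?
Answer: -528916/12337 ≈ -42.872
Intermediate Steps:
F = 10762/12337 (F = -159/(-169) - 5*1/73 = -159*(-1/169) - 5/73 = 159/169 - 5/73 = 10762/12337 ≈ 0.87234)
b - F = -42 - 1*10762/12337 = -42 - 10762/12337 = -528916/12337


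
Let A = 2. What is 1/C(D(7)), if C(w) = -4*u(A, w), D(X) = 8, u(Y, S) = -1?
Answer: ¼ ≈ 0.25000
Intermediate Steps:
C(w) = 4 (C(w) = -4*(-1) = 4)
1/C(D(7)) = 1/4 = ¼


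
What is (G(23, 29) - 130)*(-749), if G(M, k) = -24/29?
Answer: 2841706/29 ≈ 97990.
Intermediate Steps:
G(M, k) = -24/29 (G(M, k) = -24*1/29 = -24/29)
(G(23, 29) - 130)*(-749) = (-24/29 - 130)*(-749) = -3794/29*(-749) = 2841706/29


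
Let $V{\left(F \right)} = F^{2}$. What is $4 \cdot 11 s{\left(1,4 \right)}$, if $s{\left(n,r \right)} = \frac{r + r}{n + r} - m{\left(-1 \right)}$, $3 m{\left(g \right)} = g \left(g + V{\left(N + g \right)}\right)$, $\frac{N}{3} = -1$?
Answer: $\frac{1452}{5} \approx 290.4$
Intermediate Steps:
$N = -3$ ($N = 3 \left(-1\right) = -3$)
$m{\left(g \right)} = \frac{g \left(g + \left(-3 + g\right)^{2}\right)}{3}$
$s{\left(n,r \right)} = 5 + \frac{2 r}{n + r}$ ($s{\left(n,r \right)} = \frac{r + r}{n + r} - \frac{1}{3} \left(-1\right) \left(-1 + \left(-3 - 1\right)^{2}\right) = \frac{2 r}{n + r} - \frac{1}{3} \left(-1\right) \left(-1 + \left(-4\right)^{2}\right) = \frac{2 r}{n + r} - \frac{1}{3} \left(-1\right) \left(-1 + 16\right) = \frac{2 r}{n + r} - \frac{1}{3} \left(-1\right) 15 = \frac{2 r}{n + r} - -5 = \frac{2 r}{n + r} + 5 = 5 + \frac{2 r}{n + r}$)
$4 \cdot 11 s{\left(1,4 \right)} = 4 \cdot 11 \frac{5 \cdot 1 + 7 \cdot 4}{1 + 4} = 44 \frac{5 + 28}{5} = 44 \cdot \frac{1}{5} \cdot 33 = 44 \cdot \frac{33}{5} = \frac{1452}{5}$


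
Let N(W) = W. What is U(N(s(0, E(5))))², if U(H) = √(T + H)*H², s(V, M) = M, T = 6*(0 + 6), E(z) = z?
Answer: 25625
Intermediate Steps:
T = 36 (T = 6*6 = 36)
U(H) = H²*√(36 + H) (U(H) = √(36 + H)*H² = H²*√(36 + H))
U(N(s(0, E(5))))² = (5²*√(36 + 5))² = (25*√41)² = 25625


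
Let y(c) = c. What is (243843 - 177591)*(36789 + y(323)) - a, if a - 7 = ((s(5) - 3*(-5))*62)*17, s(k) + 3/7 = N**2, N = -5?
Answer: 17210917561/7 ≈ 2.4587e+9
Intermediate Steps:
s(k) = 172/7 (s(k) = -3/7 + (-5)**2 = -3/7 + 25 = 172/7)
a = 292007/7 (a = 7 + ((172/7 - 3*(-5))*62)*17 = 7 + ((172/7 + 15)*62)*17 = 7 + ((277/7)*62)*17 = 7 + (17174/7)*17 = 7 + 291958/7 = 292007/7 ≈ 41715.)
(243843 - 177591)*(36789 + y(323)) - a = (243843 - 177591)*(36789 + 323) - 1*292007/7 = 66252*37112 - 292007/7 = 2458744224 - 292007/7 = 17210917561/7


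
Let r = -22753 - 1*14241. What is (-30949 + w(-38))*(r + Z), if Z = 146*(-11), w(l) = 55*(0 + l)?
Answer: 1275305400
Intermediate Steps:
r = -36994 (r = -22753 - 14241 = -36994)
w(l) = 55*l
Z = -1606
(-30949 + w(-38))*(r + Z) = (-30949 + 55*(-38))*(-36994 - 1606) = (-30949 - 2090)*(-38600) = -33039*(-38600) = 1275305400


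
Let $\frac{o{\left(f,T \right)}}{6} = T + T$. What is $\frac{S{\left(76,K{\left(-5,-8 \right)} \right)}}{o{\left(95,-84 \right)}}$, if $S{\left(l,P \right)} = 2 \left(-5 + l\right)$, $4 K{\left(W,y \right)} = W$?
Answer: $- \frac{71}{504} \approx -0.14087$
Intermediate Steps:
$o{\left(f,T \right)} = 12 T$ ($o{\left(f,T \right)} = 6 \left(T + T\right) = 6 \cdot 2 T = 12 T$)
$K{\left(W,y \right)} = \frac{W}{4}$
$S{\left(l,P \right)} = -10 + 2 l$
$\frac{S{\left(76,K{\left(-5,-8 \right)} \right)}}{o{\left(95,-84 \right)}} = \frac{-10 + 2 \cdot 76}{12 \left(-84\right)} = \frac{-10 + 152}{-1008} = 142 \left(- \frac{1}{1008}\right) = - \frac{71}{504}$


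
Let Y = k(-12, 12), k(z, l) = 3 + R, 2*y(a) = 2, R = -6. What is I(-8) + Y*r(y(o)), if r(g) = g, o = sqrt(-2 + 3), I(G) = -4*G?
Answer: 29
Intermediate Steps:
o = 1 (o = sqrt(1) = 1)
y(a) = 1 (y(a) = (1/2)*2 = 1)
k(z, l) = -3 (k(z, l) = 3 - 6 = -3)
Y = -3
I(-8) + Y*r(y(o)) = -4*(-8) - 3*1 = 32 - 3 = 29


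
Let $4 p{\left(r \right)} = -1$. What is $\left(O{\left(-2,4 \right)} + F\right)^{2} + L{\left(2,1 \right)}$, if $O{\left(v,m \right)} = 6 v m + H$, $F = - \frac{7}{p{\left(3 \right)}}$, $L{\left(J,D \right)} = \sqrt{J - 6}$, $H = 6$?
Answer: $196 + 2 i \approx 196.0 + 2.0 i$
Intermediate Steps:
$p{\left(r \right)} = - \frac{1}{4}$ ($p{\left(r \right)} = \frac{1}{4} \left(-1\right) = - \frac{1}{4}$)
$L{\left(J,D \right)} = \sqrt{-6 + J}$
$F = 28$ ($F = - \frac{7}{- \frac{1}{4}} = \left(-7\right) \left(-4\right) = 28$)
$O{\left(v,m \right)} = 6 + 6 m v$ ($O{\left(v,m \right)} = 6 v m + 6 = 6 m v + 6 = 6 + 6 m v$)
$\left(O{\left(-2,4 \right)} + F\right)^{2} + L{\left(2,1 \right)} = \left(\left(6 + 6 \cdot 4 \left(-2\right)\right) + 28\right)^{2} + \sqrt{-6 + 2} = \left(\left(6 - 48\right) + 28\right)^{2} + \sqrt{-4} = \left(-42 + 28\right)^{2} + 2 i = \left(-14\right)^{2} + 2 i = 196 + 2 i$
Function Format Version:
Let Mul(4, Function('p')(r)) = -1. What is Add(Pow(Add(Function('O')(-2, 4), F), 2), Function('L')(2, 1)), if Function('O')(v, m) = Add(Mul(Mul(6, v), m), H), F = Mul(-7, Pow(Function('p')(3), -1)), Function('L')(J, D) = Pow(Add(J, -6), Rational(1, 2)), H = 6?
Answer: Add(196, Mul(2, I)) ≈ Add(196.00, Mul(2.0000, I))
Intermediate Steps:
Function('p')(r) = Rational(-1, 4) (Function('p')(r) = Mul(Rational(1, 4), -1) = Rational(-1, 4))
Function('L')(J, D) = Pow(Add(-6, J), Rational(1, 2))
F = 28 (F = Mul(-7, Pow(Rational(-1, 4), -1)) = Mul(-7, -4) = 28)
Function('O')(v, m) = Add(6, Mul(6, m, v)) (Function('O')(v, m) = Add(Mul(Mul(6, v), m), 6) = Add(Mul(6, m, v), 6) = Add(6, Mul(6, m, v)))
Add(Pow(Add(Function('O')(-2, 4), F), 2), Function('L')(2, 1)) = Add(Pow(Add(Add(6, Mul(6, 4, -2)), 28), 2), Pow(Add(-6, 2), Rational(1, 2))) = Add(Pow(Add(Add(6, -48), 28), 2), Pow(-4, Rational(1, 2))) = Add(Pow(Add(-42, 28), 2), Mul(2, I)) = Add(Pow(-14, 2), Mul(2, I)) = Add(196, Mul(2, I))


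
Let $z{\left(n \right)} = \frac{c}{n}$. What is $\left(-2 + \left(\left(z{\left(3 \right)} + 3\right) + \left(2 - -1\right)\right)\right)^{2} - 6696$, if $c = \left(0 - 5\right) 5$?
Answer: $- \frac{60095}{9} \approx -6677.2$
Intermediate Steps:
$c = -25$ ($c = \left(-5\right) 5 = -25$)
$z{\left(n \right)} = - \frac{25}{n}$
$\left(-2 + \left(\left(z{\left(3 \right)} + 3\right) + \left(2 - -1\right)\right)\right)^{2} - 6696 = \left(-2 + \left(\left(- \frac{25}{3} + 3\right) + \left(2 - -1\right)\right)\right)^{2} - 6696 = \left(-2 + \left(\left(\left(-25\right) \frac{1}{3} + 3\right) + \left(2 + 1\right)\right)\right)^{2} - 6696 = \left(-2 + \left(\left(- \frac{25}{3} + 3\right) + 3\right)\right)^{2} - 6696 = \left(-2 + \left(- \frac{16}{3} + 3\right)\right)^{2} - 6696 = \left(-2 - \frac{7}{3}\right)^{2} - 6696 = \left(- \frac{13}{3}\right)^{2} - 6696 = \frac{169}{9} - 6696 = - \frac{60095}{9}$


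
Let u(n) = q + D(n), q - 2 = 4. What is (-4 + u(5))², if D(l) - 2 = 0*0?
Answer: 16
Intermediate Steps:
q = 6 (q = 2 + 4 = 6)
D(l) = 2 (D(l) = 2 + 0*0 = 2 + 0 = 2)
u(n) = 8 (u(n) = 6 + 2 = 8)
(-4 + u(5))² = (-4 + 8)² = 4² = 16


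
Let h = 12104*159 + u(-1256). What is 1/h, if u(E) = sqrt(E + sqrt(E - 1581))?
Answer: 1/(1924536 + sqrt(-1256 + I*sqrt(2837))) ≈ 5.1961e-7 - 1.0e-11*I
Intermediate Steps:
u(E) = sqrt(E + sqrt(-1581 + E))
h = 1924536 + sqrt(-1256 + I*sqrt(2837)) (h = 12104*159 + sqrt(-1256 + sqrt(-1581 - 1256)) = 1924536 + sqrt(-1256 + sqrt(-2837)) = 1924536 + sqrt(-1256 + I*sqrt(2837)) ≈ 1.9245e+6 + 35.448*I)
1/h = 1/(1924536 + sqrt(-1256 + I*sqrt(2837)))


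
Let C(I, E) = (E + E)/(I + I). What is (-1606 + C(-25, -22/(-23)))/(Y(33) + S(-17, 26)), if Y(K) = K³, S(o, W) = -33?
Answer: -1749/39100 ≈ -0.044731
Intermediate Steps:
C(I, E) = E/I (C(I, E) = (2*E)/((2*I)) = (2*E)*(1/(2*I)) = E/I)
(-1606 + C(-25, -22/(-23)))/(Y(33) + S(-17, 26)) = (-1606 - 22/(-23)/(-25))/(33³ - 33) = (-1606 - 22*(-1/23)*(-1/25))/(35937 - 33) = (-1606 + (22/23)*(-1/25))/35904 = (-1606 - 22/575)*(1/35904) = -923472/575*1/35904 = -1749/39100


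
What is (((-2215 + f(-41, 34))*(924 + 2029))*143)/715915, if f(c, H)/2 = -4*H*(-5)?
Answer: -72209709/143183 ≈ -504.32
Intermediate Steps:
f(c, H) = 40*H (f(c, H) = 2*(-4*H*(-5)) = 2*(20*H) = 40*H)
(((-2215 + f(-41, 34))*(924 + 2029))*143)/715915 = (((-2215 + 40*34)*(924 + 2029))*143)/715915 = (((-2215 + 1360)*2953)*143)*(1/715915) = (-855*2953*143)*(1/715915) = -2524815*143*(1/715915) = -361048545*1/715915 = -72209709/143183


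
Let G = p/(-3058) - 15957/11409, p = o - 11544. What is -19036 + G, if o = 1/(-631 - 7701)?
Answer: -1844312648867085/96897610568 ≈ -19034.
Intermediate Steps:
o = -1/8332 (o = 1/(-8332) = -1/8332 ≈ -0.00012002)
p = -96184609/8332 (p = -1/8332 - 11544 = -96184609/8332 ≈ -11544.)
G = 230265905363/96897610568 (G = -96184609/8332/(-3058) - 15957/11409 = -96184609/8332*(-1/3058) - 15957*1/11409 = 96184609/25479256 - 5319/3803 = 230265905363/96897610568 ≈ 2.3764)
-19036 + G = -19036 + 230265905363/96897610568 = -1844312648867085/96897610568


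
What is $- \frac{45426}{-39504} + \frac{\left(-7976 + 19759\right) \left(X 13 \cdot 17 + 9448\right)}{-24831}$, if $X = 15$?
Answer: $- \frac{989956253035}{163487304} \approx -6055.3$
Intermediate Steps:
$- \frac{45426}{-39504} + \frac{\left(-7976 + 19759\right) \left(X 13 \cdot 17 + 9448\right)}{-24831} = - \frac{45426}{-39504} + \frac{\left(-7976 + 19759\right) \left(15 \cdot 13 \cdot 17 + 9448\right)}{-24831} = \left(-45426\right) \left(- \frac{1}{39504}\right) + 11783 \left(195 \cdot 17 + 9448\right) \left(- \frac{1}{24831}\right) = \frac{7571}{6584} + 11783 \left(3315 + 9448\right) \left(- \frac{1}{24831}\right) = \frac{7571}{6584} + 11783 \cdot 12763 \left(- \frac{1}{24831}\right) = \frac{7571}{6584} + 150386429 \left(- \frac{1}{24831}\right) = \frac{7571}{6584} - \frac{150386429}{24831} = - \frac{989956253035}{163487304}$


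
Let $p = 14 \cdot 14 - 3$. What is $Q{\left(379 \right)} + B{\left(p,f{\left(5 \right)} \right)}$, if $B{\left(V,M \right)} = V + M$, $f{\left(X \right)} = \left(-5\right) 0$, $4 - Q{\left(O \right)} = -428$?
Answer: $625$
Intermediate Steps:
$p = 193$ ($p = 196 - 3 = 193$)
$Q{\left(O \right)} = 432$ ($Q{\left(O \right)} = 4 - -428 = 4 + 428 = 432$)
$f{\left(X \right)} = 0$
$B{\left(V,M \right)} = M + V$
$Q{\left(379 \right)} + B{\left(p,f{\left(5 \right)} \right)} = 432 + \left(0 + 193\right) = 432 + 193 = 625$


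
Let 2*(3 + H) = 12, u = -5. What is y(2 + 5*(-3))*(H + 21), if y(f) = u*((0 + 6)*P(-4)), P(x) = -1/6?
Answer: 120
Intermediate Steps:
P(x) = -⅙ (P(x) = -1*⅙ = -⅙)
H = 3 (H = -3 + (½)*12 = -3 + 6 = 3)
y(f) = 5 (y(f) = -5*(0 + 6)*(-1)/6 = -30*(-1)/6 = -5*(-1) = 5)
y(2 + 5*(-3))*(H + 21) = 5*(3 + 21) = 5*24 = 120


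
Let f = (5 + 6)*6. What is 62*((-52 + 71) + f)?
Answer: 5270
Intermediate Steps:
f = 66 (f = 11*6 = 66)
62*((-52 + 71) + f) = 62*((-52 + 71) + 66) = 62*(19 + 66) = 62*85 = 5270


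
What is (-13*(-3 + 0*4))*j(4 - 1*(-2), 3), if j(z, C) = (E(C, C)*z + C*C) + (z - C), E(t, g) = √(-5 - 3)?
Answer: 468 + 468*I*√2 ≈ 468.0 + 661.85*I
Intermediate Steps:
E(t, g) = 2*I*√2 (E(t, g) = √(-8) = 2*I*√2)
j(z, C) = z + C² - C + 2*I*z*√2 (j(z, C) = ((2*I*√2)*z + C*C) + (z - C) = (2*I*z*√2 + C²) + (z - C) = (C² + 2*I*z*√2) + (z - C) = z + C² - C + 2*I*z*√2)
(-13*(-3 + 0*4))*j(4 - 1*(-2), 3) = (-13*(-3 + 0*4))*((4 - 1*(-2)) + 3² - 1*3 + 2*I*(4 - 1*(-2))*√2) = (-13*(-3 + 0))*((4 + 2) + 9 - 3 + 2*I*(4 + 2)*√2) = (-13*(-3))*(6 + 9 - 3 + 2*I*6*√2) = 39*(6 + 9 - 3 + 12*I*√2) = 39*(12 + 12*I*√2) = 468 + 468*I*√2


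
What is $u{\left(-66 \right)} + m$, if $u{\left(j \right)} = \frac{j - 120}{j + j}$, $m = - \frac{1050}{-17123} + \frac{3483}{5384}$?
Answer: $\frac{2147167295}{1014092552} \approx 2.1173$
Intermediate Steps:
$m = \frac{65292609}{92190232}$ ($m = \left(-1050\right) \left(- \frac{1}{17123}\right) + 3483 \cdot \frac{1}{5384} = \frac{1050}{17123} + \frac{3483}{5384} = \frac{65292609}{92190232} \approx 0.70824$)
$u{\left(j \right)} = \frac{-120 + j}{2 j}$
$u{\left(-66 \right)} + m = \frac{-120 - 66}{2 \left(-66\right)} + \frac{65292609}{92190232} = \frac{1}{2} \left(- \frac{1}{66}\right) \left(-186\right) + \frac{65292609}{92190232} = \frac{31}{22} + \frac{65292609}{92190232} = \frac{2147167295}{1014092552}$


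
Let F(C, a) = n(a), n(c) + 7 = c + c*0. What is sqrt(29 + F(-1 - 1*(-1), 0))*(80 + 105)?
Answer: 185*sqrt(22) ≈ 867.73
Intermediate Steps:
n(c) = -7 + c (n(c) = -7 + (c + c*0) = -7 + (c + 0) = -7 + c)
F(C, a) = -7 + a
sqrt(29 + F(-1 - 1*(-1), 0))*(80 + 105) = sqrt(29 + (-7 + 0))*(80 + 105) = sqrt(29 - 7)*185 = sqrt(22)*185 = 185*sqrt(22)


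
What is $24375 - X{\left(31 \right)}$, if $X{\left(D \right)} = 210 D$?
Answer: $17865$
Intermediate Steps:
$24375 - X{\left(31 \right)} = 24375 - 210 \cdot 31 = 24375 - 6510 = 17865$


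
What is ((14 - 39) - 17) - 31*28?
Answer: -910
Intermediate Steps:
((14 - 39) - 17) - 31*28 = (-25 - 17) - 868 = -42 - 868 = -910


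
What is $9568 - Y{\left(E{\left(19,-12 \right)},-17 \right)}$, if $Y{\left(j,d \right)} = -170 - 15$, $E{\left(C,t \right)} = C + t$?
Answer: $9753$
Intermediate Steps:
$Y{\left(j,d \right)} = -185$ ($Y{\left(j,d \right)} = -170 - 15 = -185$)
$9568 - Y{\left(E{\left(19,-12 \right)},-17 \right)} = 9568 - -185 = 9568 + 185 = 9753$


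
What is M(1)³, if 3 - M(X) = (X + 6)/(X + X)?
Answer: -⅛ ≈ -0.12500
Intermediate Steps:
M(X) = 3 - (6 + X)/(2*X) (M(X) = 3 - (X + 6)/(X + X) = 3 - (6 + X)/(2*X))
M(1)³ = (5/2 - 3/1)³ = (5/2 - 3*1)³ = (5/2 - 3)³ = (-½)³ = -⅛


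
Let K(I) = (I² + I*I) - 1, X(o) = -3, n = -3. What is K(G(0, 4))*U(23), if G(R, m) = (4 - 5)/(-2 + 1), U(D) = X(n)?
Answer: -3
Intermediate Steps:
U(D) = -3
G(R, m) = 1 (G(R, m) = -1/(-1) = -1*(-1) = 1)
K(I) = -1 + 2*I² (K(I) = (I² + I²) - 1 = 2*I² - 1 = -1 + 2*I²)
K(G(0, 4))*U(23) = (-1 + 2*1²)*(-3) = (-1 + 2*1)*(-3) = (-1 + 2)*(-3) = 1*(-3) = -3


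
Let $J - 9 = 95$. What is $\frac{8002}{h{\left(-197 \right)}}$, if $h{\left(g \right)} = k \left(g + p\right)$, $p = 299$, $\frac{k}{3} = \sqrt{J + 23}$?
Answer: $\frac{4001 \sqrt{127}}{19431} \approx 2.3205$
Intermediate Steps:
$J = 104$ ($J = 9 + 95 = 104$)
$k = 3 \sqrt{127}$ ($k = 3 \sqrt{104 + 23} = 3 \sqrt{127} \approx 33.808$)
$h{\left(g \right)} = 3 \sqrt{127} \left(299 + g\right)$ ($h{\left(g \right)} = 3 \sqrt{127} \left(g + 299\right) = 3 \sqrt{127} \left(299 + g\right)$)
$\frac{8002}{h{\left(-197 \right)}} = \frac{8002}{3 \sqrt{127} \left(299 - 197\right)} = \frac{8002}{3 \sqrt{127} \cdot 102} = \frac{8002}{306 \sqrt{127}} = 8002 \frac{\sqrt{127}}{38862} = \frac{4001 \sqrt{127}}{19431}$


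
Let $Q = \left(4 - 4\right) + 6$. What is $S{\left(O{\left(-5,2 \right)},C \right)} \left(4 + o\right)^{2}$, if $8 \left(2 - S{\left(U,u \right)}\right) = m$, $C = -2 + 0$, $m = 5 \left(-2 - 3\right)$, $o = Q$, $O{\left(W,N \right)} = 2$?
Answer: $\frac{1025}{2} \approx 512.5$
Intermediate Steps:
$Q = 6$ ($Q = 0 + 6 = 6$)
$o = 6$
$m = -25$ ($m = 5 \left(-5\right) = -25$)
$C = -2$
$S{\left(U,u \right)} = \frac{41}{8}$ ($S{\left(U,u \right)} = 2 - - \frac{25}{8} = 2 + \frac{25}{8} = \frac{41}{8}$)
$S{\left(O{\left(-5,2 \right)},C \right)} \left(4 + o\right)^{2} = \frac{41 \left(4 + 6\right)^{2}}{8} = \frac{41 \cdot 10^{2}}{8} = \frac{41}{8} \cdot 100 = \frac{1025}{2}$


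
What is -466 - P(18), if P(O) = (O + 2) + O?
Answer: -504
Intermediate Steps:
P(O) = 2 + 2*O (P(O) = (2 + O) + O = 2 + 2*O)
-466 - P(18) = -466 - (2 + 2*18) = -466 - (2 + 36) = -466 - 1*38 = -466 - 38 = -504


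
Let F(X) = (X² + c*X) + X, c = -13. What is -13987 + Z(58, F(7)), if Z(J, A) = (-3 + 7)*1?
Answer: -13983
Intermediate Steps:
F(X) = X² - 12*X (F(X) = (X² - 13*X) + X = X² - 12*X)
Z(J, A) = 4 (Z(J, A) = 4*1 = 4)
-13987 + Z(58, F(7)) = -13987 + 4 = -13983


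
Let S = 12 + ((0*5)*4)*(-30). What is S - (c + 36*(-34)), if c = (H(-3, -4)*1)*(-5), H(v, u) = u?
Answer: 1216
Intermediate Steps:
c = 20 (c = -4*1*(-5) = -4*(-5) = 20)
S = 12 (S = 12 + (0*4)*(-30) = 12 + 0*(-30) = 12 + 0 = 12)
S - (c + 36*(-34)) = 12 - (20 + 36*(-34)) = 12 - (20 - 1224) = 12 - 1*(-1204) = 12 + 1204 = 1216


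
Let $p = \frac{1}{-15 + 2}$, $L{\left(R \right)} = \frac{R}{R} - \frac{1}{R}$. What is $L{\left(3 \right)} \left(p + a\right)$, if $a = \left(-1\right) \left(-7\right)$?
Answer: $\frac{60}{13} \approx 4.6154$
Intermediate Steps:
$L{\left(R \right)} = 1 - \frac{1}{R}$
$p = - \frac{1}{13}$ ($p = \frac{1}{-13} = - \frac{1}{13} \approx -0.076923$)
$a = 7$
$L{\left(3 \right)} \left(p + a\right) = \frac{-1 + 3}{3} \left(- \frac{1}{13} + 7\right) = \frac{1}{3} \cdot 2 \cdot \frac{90}{13} = \frac{2}{3} \cdot \frac{90}{13} = \frac{60}{13}$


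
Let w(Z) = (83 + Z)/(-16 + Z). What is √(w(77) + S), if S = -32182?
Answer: I*√119739462/61 ≈ 179.39*I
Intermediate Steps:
w(Z) = (83 + Z)/(-16 + Z)
√(w(77) + S) = √((83 + 77)/(-16 + 77) - 32182) = √(160/61 - 32182) = √(-1962942/61) = I*√119739462/61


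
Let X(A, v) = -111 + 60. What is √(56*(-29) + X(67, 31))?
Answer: 5*I*√67 ≈ 40.927*I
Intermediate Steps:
X(A, v) = -51
√(56*(-29) + X(67, 31)) = √(56*(-29) - 51) = √(-1624 - 51) = √(-1675) = 5*I*√67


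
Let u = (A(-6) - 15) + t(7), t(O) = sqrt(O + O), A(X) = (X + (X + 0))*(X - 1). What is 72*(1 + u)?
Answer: 5040 + 72*sqrt(14) ≈ 5309.4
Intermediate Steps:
A(X) = 2*X*(-1 + X) (A(X) = (X + X)*(-1 + X) = (2*X)*(-1 + X) = 2*X*(-1 + X))
t(O) = sqrt(2)*sqrt(O) (t(O) = sqrt(2*O) = sqrt(2)*sqrt(O))
u = 69 + sqrt(14) (u = (2*(-6)*(-1 - 6) - 15) + sqrt(2)*sqrt(7) = (2*(-6)*(-7) - 15) + sqrt(14) = (84 - 15) + sqrt(14) = 69 + sqrt(14) ≈ 72.742)
72*(1 + u) = 72*(1 + (69 + sqrt(14))) = 72*(70 + sqrt(14)) = 5040 + 72*sqrt(14)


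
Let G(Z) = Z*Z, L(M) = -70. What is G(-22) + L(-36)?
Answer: 414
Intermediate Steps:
G(Z) = Z**2
G(-22) + L(-36) = (-22)**2 - 70 = 484 - 70 = 414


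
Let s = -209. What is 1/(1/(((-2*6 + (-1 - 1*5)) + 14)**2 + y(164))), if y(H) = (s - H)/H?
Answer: 2251/164 ≈ 13.726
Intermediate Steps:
y(H) = (-209 - H)/H
1/(1/(((-2*6 + (-1 - 1*5)) + 14)**2 + y(164))) = 1/(1/(((-2*6 + (-1 - 1*5)) + 14)**2 + (-209 - 1*164)/164)) = 1/(1/(((-12 + (-1 - 5)) + 14)**2 + (-209 - 164)/164)) = 1/(1/(((-12 - 6) + 14)**2 + (1/164)*(-373))) = 1/(1/((-18 + 14)**2 - 373/164)) = 1/(1/((-4)**2 - 373/164)) = 1/(1/(16 - 373/164)) = 1/(1/(2251/164)) = 1/(164/2251) = 2251/164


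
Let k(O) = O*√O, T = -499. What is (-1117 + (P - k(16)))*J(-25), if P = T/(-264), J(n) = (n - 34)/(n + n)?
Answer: -3673163/2640 ≈ -1391.3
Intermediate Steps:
J(n) = (-34 + n)/(2*n) (J(n) = (-34 + n)/((2*n)) = (-34 + n)*(1/(2*n)) = (-34 + n)/(2*n))
k(O) = O^(3/2)
P = 499/264 (P = -499/(-264) = -499*(-1/264) = 499/264 ≈ 1.8902)
(-1117 + (P - k(16)))*J(-25) = (-1117 + (499/264 - 16^(3/2)))*((½)*(-34 - 25)/(-25)) = (-1117 + (499/264 - 1*64))*((½)*(-1/25)*(-59)) = (-1117 + (499/264 - 64))*(59/50) = (-1117 - 16397/264)*(59/50) = -311285/264*59/50 = -3673163/2640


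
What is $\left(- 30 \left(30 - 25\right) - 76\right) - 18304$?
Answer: $-18530$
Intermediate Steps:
$\left(- 30 \left(30 - 25\right) - 76\right) - 18304 = \left(\left(-30\right) 5 - 76\right) - 18304 = \left(-150 - 76\right) - 18304 = -226 - 18304 = -18530$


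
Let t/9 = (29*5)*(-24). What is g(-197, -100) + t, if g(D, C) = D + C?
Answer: -31617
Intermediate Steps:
g(D, C) = C + D
t = -31320 (t = 9*((29*5)*(-24)) = 9*(145*(-24)) = 9*(-3480) = -31320)
g(-197, -100) + t = (-100 - 197) - 31320 = -297 - 31320 = -31617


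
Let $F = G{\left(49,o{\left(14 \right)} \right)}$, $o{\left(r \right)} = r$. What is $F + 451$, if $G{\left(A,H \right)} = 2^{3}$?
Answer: $459$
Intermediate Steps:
$G{\left(A,H \right)} = 8$
$F = 8$
$F + 451 = 8 + 451 = 459$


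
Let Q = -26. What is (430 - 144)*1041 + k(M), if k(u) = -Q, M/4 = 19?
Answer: 297752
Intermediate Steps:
M = 76 (M = 4*19 = 76)
k(u) = 26 (k(u) = -1*(-26) = 26)
(430 - 144)*1041 + k(M) = (430 - 144)*1041 + 26 = 286*1041 + 26 = 297726 + 26 = 297752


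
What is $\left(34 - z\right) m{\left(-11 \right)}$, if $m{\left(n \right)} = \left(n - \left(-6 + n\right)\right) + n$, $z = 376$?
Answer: $1710$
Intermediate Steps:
$m{\left(n \right)} = 6 + n$
$\left(34 - z\right) m{\left(-11 \right)} = \left(34 - 376\right) \left(6 - 11\right) = \left(34 - 376\right) \left(-5\right) = \left(-342\right) \left(-5\right) = 1710$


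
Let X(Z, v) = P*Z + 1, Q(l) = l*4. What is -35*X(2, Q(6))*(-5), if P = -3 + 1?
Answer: -525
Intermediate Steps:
P = -2
Q(l) = 4*l
X(Z, v) = 1 - 2*Z (X(Z, v) = -2*Z + 1 = 1 - 2*Z)
-35*X(2, Q(6))*(-5) = -35*(1 - 2*2)*(-5) = -35*(1 - 4)*(-5) = -35*(-3)*(-5) = 105*(-5) = -525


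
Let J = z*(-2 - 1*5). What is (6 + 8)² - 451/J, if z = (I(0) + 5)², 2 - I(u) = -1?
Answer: 88259/448 ≈ 197.01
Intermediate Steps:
I(u) = 3 (I(u) = 2 - 1*(-1) = 2 + 1 = 3)
z = 64 (z = (3 + 5)² = 8² = 64)
J = -448 (J = 64*(-2 - 1*5) = 64*(-2 - 5) = 64*(-7) = -448)
(6 + 8)² - 451/J = (6 + 8)² - 451/(-448) = 14² - 451*(-1)/448 = 196 - 1*(-451/448) = 196 + 451/448 = 88259/448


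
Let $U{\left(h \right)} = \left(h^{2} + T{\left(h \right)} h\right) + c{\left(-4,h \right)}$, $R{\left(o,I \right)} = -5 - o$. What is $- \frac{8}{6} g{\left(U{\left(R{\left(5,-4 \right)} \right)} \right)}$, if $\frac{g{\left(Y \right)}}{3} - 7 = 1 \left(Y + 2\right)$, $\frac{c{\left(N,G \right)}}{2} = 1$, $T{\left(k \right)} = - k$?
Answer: $-44$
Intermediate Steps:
$c{\left(N,G \right)} = 2$ ($c{\left(N,G \right)} = 2 \cdot 1 = 2$)
$U{\left(h \right)} = 2$ ($U{\left(h \right)} = \left(h^{2} + - h h\right) + 2 = \left(h^{2} - h^{2}\right) + 2 = 0 + 2 = 2$)
$g{\left(Y \right)} = 27 + 3 Y$ ($g{\left(Y \right)} = 21 + 3 \cdot 1 \left(Y + 2\right) = 21 + 3 \cdot 1 \left(2 + Y\right) = 21 + 3 \left(2 + Y\right) = 21 + \left(6 + 3 Y\right) = 27 + 3 Y$)
$- \frac{8}{6} g{\left(U{\left(R{\left(5,-4 \right)} \right)} \right)} = - \frac{8}{6} \left(27 + 3 \cdot 2\right) = \left(-8\right) \frac{1}{6} \left(27 + 6\right) = \left(- \frac{4}{3}\right) 33 = -44$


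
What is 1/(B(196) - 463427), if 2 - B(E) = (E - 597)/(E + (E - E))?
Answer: -196/90830899 ≈ -2.1579e-6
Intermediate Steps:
B(E) = 2 - (-597 + E)/E (B(E) = 2 - (E - 597)/(E + (E - E)) = 2 - (-597 + E)/(E + 0) = 2 - (-597 + E)/E)
1/(B(196) - 463427) = 1/((597 + 196)/196 - 463427) = 1/((1/196)*793 - 463427) = 1/(793/196 - 463427) = 1/(-90830899/196) = -196/90830899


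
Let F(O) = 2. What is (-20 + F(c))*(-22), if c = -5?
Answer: 396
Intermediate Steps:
(-20 + F(c))*(-22) = (-20 + 2)*(-22) = -18*(-22) = 396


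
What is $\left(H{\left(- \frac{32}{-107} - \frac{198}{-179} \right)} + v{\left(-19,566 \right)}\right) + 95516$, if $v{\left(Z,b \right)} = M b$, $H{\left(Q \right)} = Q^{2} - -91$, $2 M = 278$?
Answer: $\frac{63933514841325}{366837409} \approx 1.7428 \cdot 10^{5}$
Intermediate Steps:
$M = 139$ ($M = \frac{1}{2} \cdot 278 = 139$)
$H{\left(Q \right)} = 91 + Q^{2}$ ($H{\left(Q \right)} = Q^{2} + 91 = 91 + Q^{2}$)
$v{\left(Z,b \right)} = 139 b$
$\left(H{\left(- \frac{32}{-107} - \frac{198}{-179} \right)} + v{\left(-19,566 \right)}\right) + 95516 = \left(\left(91 + \left(- \frac{32}{-107} - \frac{198}{-179}\right)^{2}\right) + 139 \cdot 566\right) + 95516 = \left(\left(91 + \left(\left(-32\right) \left(- \frac{1}{107}\right) - - \frac{198}{179}\right)^{2}\right) + 78674\right) + 95516 = \left(\left(91 + \left(\frac{32}{107} + \frac{198}{179}\right)^{2}\right) + 78674\right) + 95516 = \left(\left(91 + \left(\frac{26914}{19153}\right)^{2}\right) + 78674\right) + 95516 = \left(\left(91 + \frac{724363396}{366837409}\right) + 78674\right) + 95516 = \left(\frac{34106567615}{366837409} + 78674\right) + 95516 = \frac{28894672883281}{366837409} + 95516 = \frac{63933514841325}{366837409}$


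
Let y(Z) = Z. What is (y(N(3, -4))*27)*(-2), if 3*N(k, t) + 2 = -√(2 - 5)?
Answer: 36 + 18*I*√3 ≈ 36.0 + 31.177*I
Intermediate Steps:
N(k, t) = -⅔ - I*√3/3 (N(k, t) = -⅔ + (-√(2 - 5))/3 = -⅔ + (-√(-3))/3 = -⅔ + (-I*√3)/3 = -⅔ - I*√3/3)
(y(N(3, -4))*27)*(-2) = ((-⅔ - I*√3/3)*27)*(-2) = (-18 - 9*I*√3)*(-2) = 36 + 18*I*√3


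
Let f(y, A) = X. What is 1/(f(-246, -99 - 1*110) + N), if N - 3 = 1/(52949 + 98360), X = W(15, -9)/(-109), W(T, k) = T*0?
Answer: 151309/453928 ≈ 0.33333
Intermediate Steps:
W(T, k) = 0
X = 0 (X = 0/(-109) = 0*(-1/109) = 0)
f(y, A) = 0
N = 453928/151309 (N = 3 + 1/(52949 + 98360) = 3 + 1/151309 = 453928/151309 ≈ 3.0000)
1/(f(-246, -99 - 1*110) + N) = 1/(0 + 453928/151309) = 1/(453928/151309) = 151309/453928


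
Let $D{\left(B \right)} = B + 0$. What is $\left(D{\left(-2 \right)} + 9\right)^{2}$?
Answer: $49$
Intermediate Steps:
$D{\left(B \right)} = B$
$\left(D{\left(-2 \right)} + 9\right)^{2} = \left(-2 + 9\right)^{2} = 7^{2} = 49$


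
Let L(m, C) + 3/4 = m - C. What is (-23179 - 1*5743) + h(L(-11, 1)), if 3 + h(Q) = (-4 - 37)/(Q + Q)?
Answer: -1475093/51 ≈ -28923.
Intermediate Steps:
L(m, C) = -¾ + m - C (L(m, C) = -¾ + (m - C) = -¾ + m - C)
h(Q) = -3 - 41/(2*Q) (h(Q) = -3 + (-4 - 37)/(Q + Q) = -3 - 41*1/(2*Q) = -3 - 41/(2*Q))
(-23179 - 1*5743) + h(L(-11, 1)) = (-23179 - 1*5743) + (-3 - 41/(2*(-¾ - 11 - 1*1))) = (-23179 - 5743) + (-3 - 41/(2*(-¾ - 11 - 1))) = -28922 + (-3 - 41/(2*(-51/4))) = -28922 + (-3 - 41/2*(-4/51)) = -28922 + (-3 + 82/51) = -28922 - 71/51 = -1475093/51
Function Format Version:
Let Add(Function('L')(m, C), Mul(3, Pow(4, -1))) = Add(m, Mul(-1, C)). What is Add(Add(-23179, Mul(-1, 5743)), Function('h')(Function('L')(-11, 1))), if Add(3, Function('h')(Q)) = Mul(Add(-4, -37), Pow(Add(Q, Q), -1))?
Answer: Rational(-1475093, 51) ≈ -28923.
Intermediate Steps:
Function('L')(m, C) = Add(Rational(-3, 4), m, Mul(-1, C)) (Function('L')(m, C) = Add(Rational(-3, 4), Add(m, Mul(-1, C))) = Add(Rational(-3, 4), m, Mul(-1, C)))
Function('h')(Q) = Add(-3, Mul(Rational(-41, 2), Pow(Q, -1))) (Function('h')(Q) = Add(-3, Mul(Add(-4, -37), Pow(Add(Q, Q), -1))) = Add(-3, Mul(-41, Pow(Mul(2, Q), -1))) = Add(-3, Mul(-41, Mul(Rational(1, 2), Pow(Q, -1)))) = Add(-3, Mul(Rational(-41, 2), Pow(Q, -1))))
Add(Add(-23179, Mul(-1, 5743)), Function('h')(Function('L')(-11, 1))) = Add(Add(-23179, Mul(-1, 5743)), Add(-3, Mul(Rational(-41, 2), Pow(Add(Rational(-3, 4), -11, Mul(-1, 1)), -1)))) = Add(Add(-23179, -5743), Add(-3, Mul(Rational(-41, 2), Pow(Add(Rational(-3, 4), -11, -1), -1)))) = Add(-28922, Add(-3, Mul(Rational(-41, 2), Pow(Rational(-51, 4), -1)))) = Add(-28922, Add(-3, Mul(Rational(-41, 2), Rational(-4, 51)))) = Add(-28922, Add(-3, Rational(82, 51))) = Add(-28922, Rational(-71, 51)) = Rational(-1475093, 51)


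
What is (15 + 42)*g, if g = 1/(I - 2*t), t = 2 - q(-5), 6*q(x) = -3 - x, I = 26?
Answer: 171/68 ≈ 2.5147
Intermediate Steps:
q(x) = -1/2 - x/6 (q(x) = (-3 - x)/6 = -1/2 - x/6)
t = 5/3 (t = 2 - (-1/2 - 1/6*(-5)) = 2 - (-1/2 + 5/6) = 2 - 1*1/3 = 2 - 1/3 = 5/3 ≈ 1.6667)
g = 3/68 (g = 1/(26 - 2*5/3) = 1/(26 - 10/3) = 1/(68/3) = 3/68 ≈ 0.044118)
(15 + 42)*g = (15 + 42)*(3/68) = 57*(3/68) = 171/68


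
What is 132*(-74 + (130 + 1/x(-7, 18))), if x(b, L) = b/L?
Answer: 49368/7 ≈ 7052.6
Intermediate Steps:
132*(-74 + (130 + 1/x(-7, 18))) = 132*(-74 + (130 + 1/(-7/18))) = 132*(-74 + (130 - 18/7)) = 132*(-74 + 892/7) = 132*(374/7) = 49368/7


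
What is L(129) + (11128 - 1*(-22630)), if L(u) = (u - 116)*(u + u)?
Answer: 37112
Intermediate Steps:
L(u) = 2*u*(-116 + u) (L(u) = (-116 + u)*(2*u) = 2*u*(-116 + u))
L(129) + (11128 - 1*(-22630)) = 2*129*(-116 + 129) + (11128 - 1*(-22630)) = 2*129*13 + (11128 + 22630) = 3354 + 33758 = 37112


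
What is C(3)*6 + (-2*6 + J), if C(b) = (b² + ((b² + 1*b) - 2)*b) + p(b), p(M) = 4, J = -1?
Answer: 245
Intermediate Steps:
C(b) = 4 + b² + b*(-2 + b + b²) (C(b) = (b² + ((b² + 1*b) - 2)*b) + 4 = (b² + ((b² + b) - 2)*b) + 4 = (b² + ((b + b²) - 2)*b) + 4 = (b² + (-2 + b + b²)*b) + 4 = (b² + b*(-2 + b + b²)) + 4 = 4 + b² + b*(-2 + b + b²))
C(3)*6 + (-2*6 + J) = (4 + 3³ - 2*3 + 2*3²)*6 + (-2*6 - 1) = (4 + 27 - 6 + 2*9)*6 + (-12 - 1) = (4 + 27 - 6 + 18)*6 - 13 = 43*6 - 13 = 258 - 13 = 245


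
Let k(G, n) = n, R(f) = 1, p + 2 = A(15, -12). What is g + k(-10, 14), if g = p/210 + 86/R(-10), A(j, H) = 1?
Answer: 20999/210 ≈ 99.995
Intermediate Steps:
p = -1 (p = -2 + 1 = -1)
g = 18059/210 (g = -1/210 + 86/1 = -1*1/210 + 86*1 = -1/210 + 86 = 18059/210 ≈ 85.995)
g + k(-10, 14) = 18059/210 + 14 = 20999/210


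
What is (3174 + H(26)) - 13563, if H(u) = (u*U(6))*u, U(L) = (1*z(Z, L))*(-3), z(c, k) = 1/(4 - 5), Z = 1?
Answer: -8361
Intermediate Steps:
z(c, k) = -1 (z(c, k) = 1/(-1) = -1)
U(L) = 3 (U(L) = (1*(-1))*(-3) = -1*(-3) = 3)
H(u) = 3*u² (H(u) = (u*3)*u = (3*u)*u = 3*u²)
(3174 + H(26)) - 13563 = (3174 + 3*26²) - 13563 = (3174 + 3*676) - 13563 = (3174 + 2028) - 13563 = 5202 - 13563 = -8361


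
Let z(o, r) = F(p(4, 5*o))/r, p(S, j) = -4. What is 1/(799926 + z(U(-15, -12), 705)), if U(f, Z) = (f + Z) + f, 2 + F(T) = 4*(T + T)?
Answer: 705/563947796 ≈ 1.2501e-6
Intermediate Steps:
F(T) = -2 + 8*T (F(T) = -2 + 4*(T + T) = -2 + 4*(2*T) = -2 + 8*T)
U(f, Z) = Z + 2*f (U(f, Z) = (Z + f) + f = Z + 2*f)
z(o, r) = -34/r (z(o, r) = (-2 + 8*(-4))/r = (-2 - 32)/r = -34/r)
1/(799926 + z(U(-15, -12), 705)) = 1/(799926 - 34/705) = 1/(563947796/705) = 705/563947796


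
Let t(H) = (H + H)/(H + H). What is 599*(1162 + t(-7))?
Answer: 696637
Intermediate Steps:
t(H) = 1 (t(H) = (2*H)/((2*H)) = (2*H)*(1/(2*H)) = 1)
599*(1162 + t(-7)) = 599*(1162 + 1) = 599*1163 = 696637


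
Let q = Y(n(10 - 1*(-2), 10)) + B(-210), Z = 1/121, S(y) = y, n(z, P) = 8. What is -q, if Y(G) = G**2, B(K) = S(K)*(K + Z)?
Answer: -5343634/121 ≈ -44162.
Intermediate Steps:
Z = 1/121 ≈ 0.0082645
B(K) = K*(1/121 + K) (B(K) = K*(K + 1/121) = K*(1/121 + K))
q = 5343634/121 (q = 8**2 - 210*(1/121 - 210) = 64 - 210*(-25409/121) = 64 + 5335890/121 = 5343634/121 ≈ 44162.)
-q = -1*5343634/121 = -5343634/121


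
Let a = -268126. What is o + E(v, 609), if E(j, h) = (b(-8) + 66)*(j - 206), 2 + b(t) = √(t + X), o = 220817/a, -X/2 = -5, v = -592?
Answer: -13693951889/268126 - 798*√2 ≈ -52201.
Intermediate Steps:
X = 10 (X = -2*(-5) = 10)
o = -220817/268126 (o = 220817/(-268126) = 220817*(-1/268126) = -220817/268126 ≈ -0.82356)
b(t) = -2 + √(10 + t) (b(t) = -2 + √(t + 10) = -2 + √(10 + t))
E(j, h) = (-206 + j)*(64 + √2) (E(j, h) = ((-2 + √(10 - 8)) + 66)*(j - 206) = ((-2 + √2) + 66)*(-206 + j) = (64 + √2)*(-206 + j) = (-206 + j)*(64 + √2))
o + E(v, 609) = -220817/268126 + (-13184 - 206*√2 + 64*(-592) - 592*√2) = -220817/268126 + (-13184 - 206*√2 - 37888 - 592*√2) = -220817/268126 + (-51072 - 798*√2) = -13693951889/268126 - 798*√2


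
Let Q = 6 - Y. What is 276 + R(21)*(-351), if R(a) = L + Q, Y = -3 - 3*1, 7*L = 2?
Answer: -28254/7 ≈ -4036.3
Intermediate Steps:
L = 2/7 (L = (1/7)*2 = 2/7 ≈ 0.28571)
Y = -6 (Y = -3 - 3 = -6)
Q = 12 (Q = 6 - 1*(-6) = 6 + 6 = 12)
R(a) = 86/7 (R(a) = 2/7 + 12 = 86/7)
276 + R(21)*(-351) = 276 + (86/7)*(-351) = 276 - 30186/7 = -28254/7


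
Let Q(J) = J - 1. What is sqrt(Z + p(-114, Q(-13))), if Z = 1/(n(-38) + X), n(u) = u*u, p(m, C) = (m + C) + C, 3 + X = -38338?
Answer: 25*I*sqrt(6312399)/5271 ≈ 11.916*I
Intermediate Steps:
Q(J) = -1 + J
X = -38341 (X = -3 - 38338 = -38341)
p(m, C) = m + 2*C (p(m, C) = (C + m) + C = m + 2*C)
n(u) = u**2
Z = -1/36897 (Z = 1/((-38)**2 - 38341) = 1/(1444 - 38341) = 1/(-36897) = -1/36897 ≈ -2.7102e-5)
sqrt(Z + p(-114, Q(-13))) = sqrt(-1/36897 + (-114 + 2*(-1 - 13))) = sqrt(-1/36897 + (-114 + 2*(-14))) = sqrt(-1/36897 + (-114 - 28)) = sqrt(-1/36897 - 142) = sqrt(-5239375/36897) = 25*I*sqrt(6312399)/5271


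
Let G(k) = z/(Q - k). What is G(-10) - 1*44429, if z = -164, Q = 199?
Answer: -9285825/209 ≈ -44430.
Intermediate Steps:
G(k) = -164/(199 - k)
G(-10) - 1*44429 = 164/(-199 - 10) - 1*44429 = 164/(-209) - 44429 = 164*(-1/209) - 44429 = -164/209 - 44429 = -9285825/209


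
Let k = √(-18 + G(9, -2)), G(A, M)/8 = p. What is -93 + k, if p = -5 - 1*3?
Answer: -93 + I*√82 ≈ -93.0 + 9.0554*I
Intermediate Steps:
p = -8 (p = -5 - 3 = -8)
G(A, M) = -64 (G(A, M) = 8*(-8) = -64)
k = I*√82 (k = √(-18 - 64) = √(-82) = I*√82 ≈ 9.0554*I)
-93 + k = -93 + I*√82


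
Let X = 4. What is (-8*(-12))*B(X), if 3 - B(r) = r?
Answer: -96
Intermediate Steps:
B(r) = 3 - r
(-8*(-12))*B(X) = (-8*(-12))*(3 - 1*4) = 96*(3 - 4) = 96*(-1) = -96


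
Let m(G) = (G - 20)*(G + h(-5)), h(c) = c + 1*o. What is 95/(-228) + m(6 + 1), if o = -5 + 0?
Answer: 463/12 ≈ 38.583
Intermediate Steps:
o = -5
h(c) = -5 + c (h(c) = c + 1*(-5) = c - 5 = -5 + c)
m(G) = (-20 + G)*(-10 + G) (m(G) = (G - 20)*(G + (-5 - 5)) = (-20 + G)*(G - 10) = (-20 + G)*(-10 + G))
95/(-228) + m(6 + 1) = 95/(-228) + (200 + (6 + 1)² - 30*(6 + 1)) = 95*(-1/228) + (200 + 7² - 30*7) = -5/12 + (200 + 49 - 210) = -5/12 + 39 = 463/12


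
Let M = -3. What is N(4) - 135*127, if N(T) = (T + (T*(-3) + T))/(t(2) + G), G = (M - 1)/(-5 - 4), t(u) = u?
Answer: -188613/11 ≈ -17147.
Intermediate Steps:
G = 4/9 (G = (-3 - 1)/(-5 - 4) = -4/(-9) = -4*(-⅑) = 4/9 ≈ 0.44444)
N(T) = -9*T/22 (N(T) = (T + (T*(-3) + T))/(2 + 4/9) = (T + (-3*T + T))/(22/9) = (T - 2*T)*(9/22) = -T*(9/22) = -9*T/22)
N(4) - 135*127 = -9/22*4 - 135*127 = -18/11 - 17145 = -188613/11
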